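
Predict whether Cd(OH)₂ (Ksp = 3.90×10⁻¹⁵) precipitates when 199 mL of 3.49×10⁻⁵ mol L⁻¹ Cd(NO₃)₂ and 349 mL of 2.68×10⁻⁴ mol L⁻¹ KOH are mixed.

Yes

The combined volume is 548 mL.
[Cd²⁺] = (3.49×10⁻⁵)(199)/548 = 1.27×10⁻⁵ mol L⁻¹
[OH⁻] = (2.68×10⁻⁴)(349)/548 = 1.71×10⁻⁴ mol L⁻¹
Q = [Cd²⁺][OH⁻]^2 = 3.69×10⁻¹³
Q = 3.69×10⁻¹³ > Ksp = 3.90×10⁻¹⁵, so the solution is supersaturated and Cd(OH)₂ precipitates.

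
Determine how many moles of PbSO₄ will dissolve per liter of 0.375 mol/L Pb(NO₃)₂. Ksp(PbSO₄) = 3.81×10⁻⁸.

PbSO₄(s) ⇌ Pb²⁺(aq) + SO₄²⁻(aq)
Let s be the solubility of PbSO₄ here. The common ion gives [Pb²⁺] ≈ 0.375 mol/L, and [SO₄²⁻] = s.
Ksp = [Pb²⁺][SO₄²⁻] = (0.375)s
s = 3.81×10⁻⁸ / (0.375) = 1.02×10⁻⁷
s = 1.02×10⁻⁷ mol/L

1.02×10⁻⁷ M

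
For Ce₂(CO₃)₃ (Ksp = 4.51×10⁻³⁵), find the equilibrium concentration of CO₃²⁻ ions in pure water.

1.59×10⁻⁷ M

Ce₂(CO₃)₃(s) ⇌ 2 Ce³⁺(aq) + 3 CO₃²⁻(aq)
For each mole of Ce₂(CO₃)₃ that dissolves per liter, [Ce³⁺] = 2s and [CO₃²⁻] = 3s; let s denote this solubility.
Ksp = [Ce³⁺]^2[CO₃²⁻]^3 = (2s)^2 · (3s)^3 = 108s^5 = 4.51×10⁻³⁵
s = 5.30×10⁻⁸ mol/L
[CO₃²⁻] = 3s = 1.59×10⁻⁷ mol/L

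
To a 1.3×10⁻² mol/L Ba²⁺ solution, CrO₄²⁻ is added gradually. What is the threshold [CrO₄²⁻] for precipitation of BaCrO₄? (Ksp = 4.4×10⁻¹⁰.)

Each salt precipitates once Q = Ksp for that salt.
BaCrO₄(s) ⇌ Ba²⁺(aq) + CrO₄²⁻(aq)
Ksp = [Ba²⁺][CrO₄²⁻] = [CrO₄²⁻](1.3×10⁻²)
[CrO₄²⁻] = 4.4×10⁻¹⁰ / (1.3×10⁻²) = 3.4×10⁻⁸
[CrO₄²⁻] = 3.4×10⁻⁸ mol/L

3.4×10⁻⁸ M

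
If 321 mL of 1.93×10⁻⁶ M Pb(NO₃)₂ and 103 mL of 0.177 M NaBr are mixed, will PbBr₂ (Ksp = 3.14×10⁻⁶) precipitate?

Total volume after mixing = 321 + 103 = 424 mL.
[Pb²⁺] = (1.93×10⁻⁶)(321)/424 = 1.46×10⁻⁶ M
[Br⁻] = (0.177)(103)/424 = 4.30×10⁻² M
Q = [Pb²⁺][Br⁻]^2 = 2.70×10⁻⁹
Q < Ksp (2.70×10⁻⁹ vs 3.14×10⁻⁶); the solution remains unsaturated and no precipitate forms.

No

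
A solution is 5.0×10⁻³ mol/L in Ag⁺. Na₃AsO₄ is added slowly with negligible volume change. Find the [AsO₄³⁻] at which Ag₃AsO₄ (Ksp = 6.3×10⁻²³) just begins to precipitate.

5.0×10⁻¹⁶ M

A salt starts to precipitate once the ion product Q reaches its Ksp.
Ag₃AsO₄(s) ⇌ 3 Ag⁺(aq) + AsO₄³⁻(aq)
Ksp = [Ag⁺]^3[AsO₄³⁻] = [AsO₄³⁻](5.0×10⁻³)^3
[AsO₄³⁻] = 6.3×10⁻²³ / (5.0×10⁻³)^3 = 5.0×10⁻¹⁶
[AsO₄³⁻] = 5.0×10⁻¹⁶ mol/L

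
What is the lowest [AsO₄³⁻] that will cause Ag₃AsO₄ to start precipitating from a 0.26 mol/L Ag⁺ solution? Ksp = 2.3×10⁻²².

1.3×10⁻²⁰ M

Precipitation of each salt begins when its ion product equals Ksp.
Ag₃AsO₄(s) ⇌ 3 Ag⁺(aq) + AsO₄³⁻(aq)
Ksp = [Ag⁺]^3[AsO₄³⁻] = [AsO₄³⁻](0.26)^3
[AsO₄³⁻] = 2.3×10⁻²² / (0.26)^3 = 1.3×10⁻²⁰
[AsO₄³⁻] = 1.3×10⁻²⁰ mol/L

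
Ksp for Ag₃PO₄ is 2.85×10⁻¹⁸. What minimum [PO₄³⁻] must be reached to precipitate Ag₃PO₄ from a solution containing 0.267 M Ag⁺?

1.50×10⁻¹⁶ M

Each salt precipitates once Q = Ksp for that salt.
Ag₃PO₄(s) ⇌ 3 Ag⁺(aq) + PO₄³⁻(aq)
Ksp = [Ag⁺]^3[PO₄³⁻] = [PO₄³⁻](0.267)^3
[PO₄³⁻] = 2.85×10⁻¹⁸ / (0.267)^3 = 1.50×10⁻¹⁶
[PO₄³⁻] = 1.50×10⁻¹⁶ M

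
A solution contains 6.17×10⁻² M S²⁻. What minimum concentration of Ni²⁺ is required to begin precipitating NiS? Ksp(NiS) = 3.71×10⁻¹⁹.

6.01×10⁻¹⁸ M

A salt starts to precipitate once the ion product Q reaches its Ksp.
NiS(s) ⇌ Ni²⁺(aq) + S²⁻(aq)
Ksp = [Ni²⁺][S²⁻] = [Ni²⁺](6.17×10⁻²)
[Ni²⁺] = 3.71×10⁻¹⁹ / (6.17×10⁻²) = 6.01×10⁻¹⁸
[Ni²⁺] = 6.01×10⁻¹⁸ M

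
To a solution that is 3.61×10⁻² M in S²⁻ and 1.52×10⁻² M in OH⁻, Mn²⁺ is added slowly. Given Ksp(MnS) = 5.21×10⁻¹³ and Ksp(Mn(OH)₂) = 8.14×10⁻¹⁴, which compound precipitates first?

Precipitation begins when Q = Ksp.
For MnS: [Mn²⁺] = (Ksp/[S²⁻]) = 1.44×10⁻¹¹ M
For Mn(OH)₂: [Mn²⁺] = (Ksp/[OH⁻]^2) = 3.52×10⁻¹⁰ M
Since MnS needs less Mn²⁺ to reach saturation, it precipitates first.

MnS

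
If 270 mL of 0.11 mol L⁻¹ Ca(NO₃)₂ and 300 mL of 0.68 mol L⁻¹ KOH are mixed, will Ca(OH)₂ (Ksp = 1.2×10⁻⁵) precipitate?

After mixing, V = 270 mL + 300 mL = 570 mL.
[Ca²⁺] = (0.11)(270)/570 = 5.2×10⁻² mol L⁻¹
[OH⁻] = (0.68)(300)/570 = 0.36 mol L⁻¹
Q = [Ca²⁺][OH⁻]^2 = 6.7×10⁻³
Since Q (6.7×10⁻³) exceeds Ksp (1.2×10⁻⁵), Ca(OH)₂ will precipitate.

Yes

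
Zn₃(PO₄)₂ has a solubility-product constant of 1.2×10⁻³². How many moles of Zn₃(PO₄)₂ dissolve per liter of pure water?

1.6×10⁻⁷ M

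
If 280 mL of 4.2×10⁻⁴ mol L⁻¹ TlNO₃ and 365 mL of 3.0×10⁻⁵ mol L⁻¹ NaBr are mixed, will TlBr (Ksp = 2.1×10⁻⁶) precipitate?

After mixing, V = 280 mL + 365 mL = 645 mL.
[Tl⁺] = (4.2×10⁻⁴)(280)/645 = 1.8×10⁻⁴ mol L⁻¹
[Br⁻] = (3.0×10⁻⁵)(365)/645 = 1.7×10⁻⁵ mol L⁻¹
Q = [Tl⁺][Br⁻] = 3.1×10⁻⁹
Since Q (3.1×10⁻⁹) is less than Ksp (2.1×10⁻⁶), no TlBr precipitates.

No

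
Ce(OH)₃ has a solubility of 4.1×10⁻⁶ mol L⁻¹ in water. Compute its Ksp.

Ksp = 7.6×10⁻²¹

Ce(OH)₃(s) ⇌ Ce³⁺(aq) + 3 OH⁻(aq)
For each mole of Ce(OH)₃ that dissolves per liter, [Ce³⁺] = s and [OH⁻] = 3s; let s denote this solubility.
Ksp = [Ce³⁺][OH⁻]^3 = s · (3s)^3 = 27s^4
Ksp = 27 × (4.1×10⁻⁶)^4 = 7.6×10⁻²¹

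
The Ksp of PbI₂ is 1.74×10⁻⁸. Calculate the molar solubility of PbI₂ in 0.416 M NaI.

PbI₂(s) ⇌ Pb²⁺(aq) + 2 I⁻(aq)
Let s be the solubility of PbI₂ here. The common ion gives [I⁻] ≈ 0.416 M, and [Pb²⁺] = s.
Ksp = [Pb²⁺][I⁻]^2 = s(0.416)^2
s = 1.74×10⁻⁸ / (0.416)^2 = 1.01×10⁻⁷
s = 1.01×10⁻⁷ M

1.01×10⁻⁷ M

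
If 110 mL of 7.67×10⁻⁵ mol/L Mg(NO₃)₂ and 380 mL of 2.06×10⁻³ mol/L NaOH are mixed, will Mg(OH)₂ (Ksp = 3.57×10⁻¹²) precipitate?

Yes

After mixing, V = 110 mL + 380 mL = 490 mL.
[Mg²⁺] = (7.67×10⁻⁵)(110)/490 = 1.72×10⁻⁵ mol/L
[OH⁻] = (2.06×10⁻³)(380)/490 = 1.60×10⁻³ mol/L
Q = [Mg²⁺][OH⁻]^2 = 4.39×10⁻¹¹
Since Q (4.39×10⁻¹¹) exceeds Ksp (3.57×10⁻¹²), Mg(OH)₂ will precipitate.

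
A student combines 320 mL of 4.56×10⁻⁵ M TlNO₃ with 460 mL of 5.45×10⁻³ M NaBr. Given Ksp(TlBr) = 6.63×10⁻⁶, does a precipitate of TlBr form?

No

Total volume after mixing = 320 + 460 = 780 mL.
[Tl⁺] = (4.56×10⁻⁵)(320)/780 = 1.87×10⁻⁵ M
[Br⁻] = (5.45×10⁻³)(460)/780 = 3.21×10⁻³ M
Q = [Tl⁺][Br⁻] = 6.01×10⁻⁸
Q = 6.01×10⁻⁸ < Ksp = 6.63×10⁻⁶, so the solution is unsaturated and no precipitate forms.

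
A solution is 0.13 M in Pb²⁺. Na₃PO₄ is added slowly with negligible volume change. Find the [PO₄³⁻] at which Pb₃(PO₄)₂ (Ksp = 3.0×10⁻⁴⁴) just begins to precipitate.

The threshold for precipitation is Q = Ksp.
Pb₃(PO₄)₂(s) ⇌ 3 Pb²⁺(aq) + 2 PO₄³⁻(aq)
Ksp = [Pb²⁺]^3[PO₄³⁻]^2 = [PO₄³⁻]^2(0.13)^3
[PO₄³⁻]^2 = 3.0×10⁻⁴⁴ / (0.13)^3 = 1.4×10⁻⁴¹
[PO₄³⁻] = 3.7×10⁻²¹ M

3.7×10⁻²¹ M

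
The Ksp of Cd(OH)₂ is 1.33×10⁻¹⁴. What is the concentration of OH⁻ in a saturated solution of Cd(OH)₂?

Cd(OH)₂(s) ⇌ Cd²⁺(aq) + 2 OH⁻(aq)
With molar solubility s: [Cd²⁺] = s, [OH⁻] = 2s.
Ksp = [Cd²⁺][OH⁻]^2 = s · (2s)^2 = 4s^3 = 1.33×10⁻¹⁴
s = 1.49×10⁻⁵ mol/L
[OH⁻] = 2s = 2.99×10⁻⁵ mol/L

2.99×10⁻⁵ M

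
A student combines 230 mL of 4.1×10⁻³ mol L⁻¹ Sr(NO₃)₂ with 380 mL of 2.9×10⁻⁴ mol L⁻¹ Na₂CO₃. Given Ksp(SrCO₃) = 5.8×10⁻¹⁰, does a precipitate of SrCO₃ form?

Yes

Total volume after mixing = 230 + 380 = 610 mL.
[Sr²⁺] = (4.1×10⁻³)(230)/610 = 1.5×10⁻³ mol L⁻¹
[CO₃²⁻] = (2.9×10⁻⁴)(380)/610 = 1.8×10⁻⁴ mol L⁻¹
Q = [Sr²⁺][CO₃²⁻] = 2.8×10⁻⁷
Since Q (2.8×10⁻⁷) exceeds Ksp (5.8×10⁻¹⁰), SrCO₃ will precipitate.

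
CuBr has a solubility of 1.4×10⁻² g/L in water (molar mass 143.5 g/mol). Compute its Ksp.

Ksp = 9.5×10⁻⁹

Molar solubility s = (1.4×10⁻² g/L) / (143.5 g/mol) = 9.756×10⁻⁵ mol/L
CuBr(s) ⇌ Cu⁺(aq) + Br⁻(aq)
Call the molar solubility s, so that [Cu⁺] = s and [Br⁻] = s.
Ksp = [Cu⁺][Br⁻] = s · s = s^2
Ksp = (9.756×10⁻⁵)^2 = 9.5×10⁻⁹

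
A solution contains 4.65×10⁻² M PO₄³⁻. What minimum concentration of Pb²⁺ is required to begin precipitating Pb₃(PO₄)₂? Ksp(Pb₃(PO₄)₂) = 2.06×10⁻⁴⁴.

A salt starts to precipitate once the ion product Q reaches its Ksp.
Pb₃(PO₄)₂(s) ⇌ 3 Pb²⁺(aq) + 2 PO₄³⁻(aq)
Ksp = [Pb²⁺]^3[PO₄³⁻]^2 = [Pb²⁺]^3(4.65×10⁻²)^2
[Pb²⁺]^3 = 2.06×10⁻⁴⁴ / (4.65×10⁻²)^2 = 9.53×10⁻⁴²
[Pb²⁺] = 2.12×10⁻¹⁴ M

2.12×10⁻¹⁴ M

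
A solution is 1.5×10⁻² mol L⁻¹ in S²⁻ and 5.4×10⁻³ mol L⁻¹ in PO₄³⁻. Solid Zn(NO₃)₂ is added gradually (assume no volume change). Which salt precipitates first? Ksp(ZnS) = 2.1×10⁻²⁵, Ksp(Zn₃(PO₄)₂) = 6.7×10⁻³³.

ZnS

Precipitation of each salt begins when its ion product equals Ksp.
For ZnS: [Zn²⁺] = (Ksp/[S²⁻]) = 1.4×10⁻²³ mol L⁻¹
For Zn₃(PO₄)₂: [Zn²⁺] = (Ksp/[PO₄³⁻]^2)^(1/3) = 6.1×10⁻¹⁰ mol L⁻¹
ZnS requires the lower [Zn²⁺], so it precipitates first.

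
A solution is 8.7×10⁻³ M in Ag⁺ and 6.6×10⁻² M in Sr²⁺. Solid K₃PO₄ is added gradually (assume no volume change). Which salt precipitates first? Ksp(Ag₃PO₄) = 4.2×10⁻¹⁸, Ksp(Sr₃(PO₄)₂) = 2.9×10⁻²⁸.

Sr₃(PO₄)₂

Each salt precipitates once Q = Ksp for that salt.
For Ag₃PO₄: [PO₄³⁻] = (Ksp/[Ag⁺]^3) = 6.4×10⁻¹² M
For Sr₃(PO₄)₂: [PO₄³⁻] = (Ksp/[Sr²⁺]^3)^(1/2) = 1.0×10⁻¹² M
The smaller threshold [PO₄³⁻] is reached first, so Sr₃(PO₄)₂ precipitates first.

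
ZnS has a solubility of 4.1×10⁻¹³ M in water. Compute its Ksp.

ZnS(s) ⇌ Zn²⁺(aq) + S²⁻(aq)
Call the molar solubility s, so that [Zn²⁺] = s and [S²⁻] = s.
Ksp = [Zn²⁺][S²⁻] = s · s = s^2
Ksp = (4.1×10⁻¹³)^2 = 1.7×10⁻²⁵

Ksp = 1.7×10⁻²⁵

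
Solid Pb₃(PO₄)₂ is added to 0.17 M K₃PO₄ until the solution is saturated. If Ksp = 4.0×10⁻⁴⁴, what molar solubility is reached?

Pb₃(PO₄)₂(s) ⇌ 3 Pb²⁺(aq) + 2 PO₄³⁻(aq)
PO₄³⁻ is already present at 0.17 M. If s mol/L of Pb₃(PO₄)₂ dissolves, [Pb²⁺] = 3s while [PO₄³⁻] ≈ 0.17 M.
Ksp = [Pb²⁺]^3[PO₄³⁻]^2 = (3s)^3(0.17)^2
(3s)^3 = 4.0×10⁻⁴⁴ / (0.17)^2 = 1.4×10⁻⁴²
s = 3.7×10⁻¹⁵ M

3.7×10⁻¹⁵ M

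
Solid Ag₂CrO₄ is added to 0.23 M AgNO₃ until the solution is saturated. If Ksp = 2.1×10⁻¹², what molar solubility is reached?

4.0×10⁻¹¹ M

Ag₂CrO₄(s) ⇌ 2 Ag⁺(aq) + CrO₄²⁻(aq)
The solution already contains Ag⁺ at 0.23 M. Let s be the molar solubility of Ag₂CrO₄.
[Ag⁺] ≈ 0.23 M (common ion dominates); [CrO₄²⁻] = s.
Ksp = [Ag⁺]^2[CrO₄²⁻] = (0.23)^2s
s = 2.1×10⁻¹² / (0.23)^2 = 4.0×10⁻¹¹
s = 4.0×10⁻¹¹ M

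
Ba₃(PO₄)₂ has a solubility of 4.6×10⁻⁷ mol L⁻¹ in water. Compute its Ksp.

Ba₃(PO₄)₂(s) ⇌ 3 Ba²⁺(aq) + 2 PO₄³⁻(aq)
Call the molar solubility s, so that [Ba²⁺] = 3s and [PO₄³⁻] = 2s.
Ksp = [Ba²⁺]^3[PO₄³⁻]^2 = (3s)^3 · (2s)^2 = 108s^5
Ksp = 108 × (4.6×10⁻⁷)^5 = 2.2×10⁻³⁰

Ksp = 2.2×10⁻³⁰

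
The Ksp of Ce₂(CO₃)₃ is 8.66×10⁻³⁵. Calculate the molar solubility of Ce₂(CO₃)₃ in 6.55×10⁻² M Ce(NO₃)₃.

Ce₂(CO₃)₃(s) ⇌ 2 Ce³⁺(aq) + 3 CO₃²⁻(aq)
The solution already contains Ce³⁺ at 6.55×10⁻² M. Let s be the molar solubility of Ce₂(CO₃)₃.
[Ce³⁺] ≈ 6.55×10⁻² M (common ion dominates); [CO₃²⁻] = 3s.
Ksp = [Ce³⁺]^2[CO₃²⁻]^3 = (6.55×10⁻²)^2(3s)^3
(3s)^3 = 8.66×10⁻³⁵ / (6.55×10⁻²)^2 = 2.02×10⁻³²
s = 9.08×10⁻¹² M

9.08×10⁻¹² M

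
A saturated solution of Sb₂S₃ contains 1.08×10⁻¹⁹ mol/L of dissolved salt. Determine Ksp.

Sb₂S₃(s) ⇌ 2 Sb³⁺(aq) + 3 S²⁻(aq)
Let s be the molar solubility. Then [Sb³⁺] = 2s and [S²⁻] = 3s.
Ksp = [Sb³⁺]^2[S²⁻]^3 = (2s)^2 · (3s)^3 = 108s^5
Ksp = 108 × (1.08×10⁻¹⁹)^5 = 1.59×10⁻⁹³

Ksp = 1.59×10⁻⁹³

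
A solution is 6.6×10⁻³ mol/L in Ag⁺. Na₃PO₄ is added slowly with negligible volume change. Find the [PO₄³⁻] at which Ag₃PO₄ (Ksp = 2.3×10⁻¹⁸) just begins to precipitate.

Precipitation of each salt begins when its ion product equals Ksp.
Ag₃PO₄(s) ⇌ 3 Ag⁺(aq) + PO₄³⁻(aq)
Ksp = [Ag⁺]^3[PO₄³⁻] = [PO₄³⁻](6.6×10⁻³)^3
[PO₄³⁻] = 2.3×10⁻¹⁸ / (6.6×10⁻³)^3 = 8.0×10⁻¹²
[PO₄³⁻] = 8.0×10⁻¹² mol/L

8.0×10⁻¹² M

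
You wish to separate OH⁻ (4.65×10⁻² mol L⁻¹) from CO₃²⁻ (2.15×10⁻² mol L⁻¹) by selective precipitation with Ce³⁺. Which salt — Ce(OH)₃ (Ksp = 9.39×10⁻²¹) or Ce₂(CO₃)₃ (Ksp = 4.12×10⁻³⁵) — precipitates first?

Precipitation begins when Q = Ksp.
For Ce(OH)₃: [Ce³⁺] = (Ksp/[OH⁻]^3) = 9.34×10⁻¹⁷ mol L⁻¹
For Ce₂(CO₃)₃: [Ce³⁺] = (Ksp/[CO₃²⁻]^3)^(1/2) = 2.04×10⁻¹⁵ mol L⁻¹
Ce(OH)₃ requires the lower [Ce³⁺], so it precipitates first.

Ce(OH)₃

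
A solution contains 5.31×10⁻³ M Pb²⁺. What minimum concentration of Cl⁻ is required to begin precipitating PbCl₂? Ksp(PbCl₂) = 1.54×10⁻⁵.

Each salt precipitates once Q = Ksp for that salt.
PbCl₂(s) ⇌ Pb²⁺(aq) + 2 Cl⁻(aq)
Ksp = [Pb²⁺][Cl⁻]^2 = [Cl⁻]^2(5.31×10⁻³)
[Cl⁻]^2 = 1.54×10⁻⁵ / (5.31×10⁻³) = 2.90×10⁻³
[Cl⁻] = 5.39×10⁻² M

5.39×10⁻² M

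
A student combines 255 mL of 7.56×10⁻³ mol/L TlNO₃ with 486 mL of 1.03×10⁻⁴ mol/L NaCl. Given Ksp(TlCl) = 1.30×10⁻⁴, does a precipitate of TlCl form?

The combined volume is 741 mL.
[Tl⁺] = (7.56×10⁻³)(255)/741 = 2.60×10⁻³ mol/L
[Cl⁻] = (1.03×10⁻⁴)(486)/741 = 6.76×10⁻⁵ mol/L
Q = [Tl⁺][Cl⁻] = 1.76×10⁻⁷
Q = 1.76×10⁻⁷ < Ksp = 1.30×10⁻⁴, so the solution is unsaturated and no precipitate forms.

No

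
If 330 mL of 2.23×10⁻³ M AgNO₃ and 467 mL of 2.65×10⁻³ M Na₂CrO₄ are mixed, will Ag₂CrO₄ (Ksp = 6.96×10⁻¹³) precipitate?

After mixing, V = 330 mL + 467 mL = 797 mL.
[Ag⁺] = (2.23×10⁻³)(330)/797 = 9.23×10⁻⁴ M
[CrO₄²⁻] = (2.65×10⁻³)(467)/797 = 1.55×10⁻³ M
Q = [Ag⁺]^2[CrO₄²⁻] = 1.32×10⁻⁹
Because Q > Ksp (1.32×10⁻⁹ vs 6.96×10⁻¹³), a precipitate of Ag₂CrO₄ forms.

Yes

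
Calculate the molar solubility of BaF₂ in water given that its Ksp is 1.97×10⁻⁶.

BaF₂(s) ⇌ Ba²⁺(aq) + 2 F⁻(aq)
If s mol/L of BaF₂ dissolves, [Ba²⁺] = s and [F⁻] = 2s.
Ksp = [Ba²⁺][F⁻]^2 = s · (2s)^2 = 4s^3
4s^3 = 1.97×10⁻⁶  ⇒  s^3 = 4.93×10⁻⁷
s = (4.93×10⁻⁷)^(1/3) = 7.90×10⁻³ M

7.90×10⁻³ M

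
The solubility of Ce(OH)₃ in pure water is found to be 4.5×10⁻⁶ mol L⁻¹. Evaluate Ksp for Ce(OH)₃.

Ksp = 1.1×10⁻²⁰

Ce(OH)₃(s) ⇌ Ce³⁺(aq) + 3 OH⁻(aq)
If s mol/L of Ce(OH)₃ dissolves, [Ce³⁺] = s and [OH⁻] = 3s.
Ksp = [Ce³⁺][OH⁻]^3 = s · (3s)^3 = 27s^4
Ksp = 27 × (4.5×10⁻⁶)^4 = 1.1×10⁻²⁰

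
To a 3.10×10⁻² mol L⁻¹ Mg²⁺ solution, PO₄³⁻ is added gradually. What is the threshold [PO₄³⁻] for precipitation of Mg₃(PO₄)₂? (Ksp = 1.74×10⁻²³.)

7.64×10⁻¹⁰ M

A salt starts to precipitate once the ion product Q reaches its Ksp.
Mg₃(PO₄)₂(s) ⇌ 3 Mg²⁺(aq) + 2 PO₄³⁻(aq)
Ksp = [Mg²⁺]^3[PO₄³⁻]^2 = [PO₄³⁻]^2(3.10×10⁻²)^3
[PO₄³⁻]^2 = 1.74×10⁻²³ / (3.10×10⁻²)^3 = 5.84×10⁻¹⁹
[PO₄³⁻] = 7.64×10⁻¹⁰ mol L⁻¹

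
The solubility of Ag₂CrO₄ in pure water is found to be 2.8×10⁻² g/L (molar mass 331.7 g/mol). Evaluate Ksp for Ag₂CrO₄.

s = (2.8×10⁻² g L⁻¹)/(331.7 g mol⁻¹) = 8.441×10⁻⁵ M
Ag₂CrO₄(s) ⇌ 2 Ag⁺(aq) + CrO₄²⁻(aq)
Let s be the molar solubility. Then [Ag⁺] = 2s and [CrO₄²⁻] = s.
Ksp = [Ag⁺]^2[CrO₄²⁻] = (2s)^2 · s = 4s^3
Ksp = 4 × (8.441×10⁻⁵)^3 = 2.4×10⁻¹²

Ksp = 2.4×10⁻¹²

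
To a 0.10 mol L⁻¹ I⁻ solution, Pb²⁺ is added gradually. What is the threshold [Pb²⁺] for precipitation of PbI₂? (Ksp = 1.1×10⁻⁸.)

1.1×10⁻⁶ M

A salt starts to precipitate once the ion product Q reaches its Ksp.
PbI₂(s) ⇌ Pb²⁺(aq) + 2 I⁻(aq)
Ksp = [Pb²⁺][I⁻]^2 = [Pb²⁺](0.10)^2
[Pb²⁺] = 1.1×10⁻⁸ / (0.10)^2 = 1.1×10⁻⁶
[Pb²⁺] = 1.1×10⁻⁶ mol L⁻¹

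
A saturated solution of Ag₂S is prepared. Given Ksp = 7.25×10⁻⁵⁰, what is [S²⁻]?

Ag₂S(s) ⇌ 2 Ag⁺(aq) + S²⁻(aq)
If s mol/L of Ag₂S dissolves, [Ag⁺] = 2s and [S²⁻] = s.
Ksp = [Ag⁺]^2[S²⁻] = (2s)^2 · s = 4s^3 = 7.25×10⁻⁵⁰
s = 2.63×10⁻¹⁷ mol/L
[S²⁻] = s = 2.63×10⁻¹⁷ mol/L

2.63×10⁻¹⁷ M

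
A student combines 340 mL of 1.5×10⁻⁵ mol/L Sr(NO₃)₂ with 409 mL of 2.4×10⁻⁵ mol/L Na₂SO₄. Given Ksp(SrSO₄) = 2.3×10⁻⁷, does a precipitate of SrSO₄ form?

After mixing, V = 340 mL + 409 mL = 749 mL.
[Sr²⁺] = (1.5×10⁻⁵)(340)/749 = 6.8×10⁻⁶ mol/L
[SO₄²⁻] = (2.4×10⁻⁵)(409)/749 = 1.3×10⁻⁵ mol/L
Q = [Sr²⁺][SO₄²⁻] = 8.9×10⁻¹¹
Q = 8.9×10⁻¹¹ < Ksp = 2.3×10⁻⁷, so the solution is unsaturated and no precipitate forms.

No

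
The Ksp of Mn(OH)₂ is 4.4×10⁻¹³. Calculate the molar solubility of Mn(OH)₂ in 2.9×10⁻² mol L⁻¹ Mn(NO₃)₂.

1.9×10⁻⁶ M

Mn(OH)₂(s) ⇌ Mn²⁺(aq) + 2 OH⁻(aq)
The solution already contains Mn²⁺ at 2.9×10⁻² mol L⁻¹. Let s be the molar solubility of Mn(OH)₂.
[Mn²⁺] ≈ 2.9×10⁻² mol L⁻¹ (common ion dominates); [OH⁻] = 2s.
Ksp = [Mn²⁺][OH⁻]^2 = (2.9×10⁻²)(2s)^2
(2s)^2 = 4.4×10⁻¹³ / (2.9×10⁻²) = 1.5×10⁻¹¹
s = 1.9×10⁻⁶ mol L⁻¹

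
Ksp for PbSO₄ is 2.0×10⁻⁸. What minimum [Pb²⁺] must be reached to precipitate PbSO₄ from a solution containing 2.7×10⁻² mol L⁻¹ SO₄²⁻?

7.4×10⁻⁷ M

A salt starts to precipitate once the ion product Q reaches its Ksp.
PbSO₄(s) ⇌ Pb²⁺(aq) + SO₄²⁻(aq)
Ksp = [Pb²⁺][SO₄²⁻] = [Pb²⁺](2.7×10⁻²)
[Pb²⁺] = 2.0×10⁻⁸ / (2.7×10⁻²) = 7.4×10⁻⁷
[Pb²⁺] = 7.4×10⁻⁷ mol L⁻¹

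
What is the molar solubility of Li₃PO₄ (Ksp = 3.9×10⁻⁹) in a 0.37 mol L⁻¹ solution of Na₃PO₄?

Li₃PO₄(s) ⇌ 3 Li⁺(aq) + PO₄³⁻(aq)
Let s be the solubility of Li₃PO₄ here. The common ion gives [PO₄³⁻] ≈ 0.37 mol L⁻¹, and [Li⁺] = 3s.
Ksp = [Li⁺]^3[PO₄³⁻] = (3s)^3(0.37)
(3s)^3 = 3.9×10⁻⁹ / (0.37) = 1.1×10⁻⁸
s = 7.3×10⁻⁴ mol L⁻¹

7.3×10⁻⁴ M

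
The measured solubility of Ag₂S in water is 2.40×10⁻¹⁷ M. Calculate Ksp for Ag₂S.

Ksp = 5.53×10⁻⁵⁰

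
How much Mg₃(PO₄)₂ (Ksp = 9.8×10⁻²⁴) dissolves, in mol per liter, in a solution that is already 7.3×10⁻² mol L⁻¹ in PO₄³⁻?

4.1×10⁻⁸ M

Mg₃(PO₄)₂(s) ⇌ 3 Mg²⁺(aq) + 2 PO₄³⁻(aq)
With PO₄³⁻ already at 7.3×10⁻² mol L⁻¹ and s small, take [PO₄³⁻] ≈ 7.3×10⁻² mol L⁻¹ and [Mg²⁺] = 3s.
Ksp = [Mg²⁺]^3[PO₄³⁻]^2 = (3s)^3(7.3×10⁻²)^2
(3s)^3 = 9.8×10⁻²⁴ / (7.3×10⁻²)^2 = 1.8×10⁻²¹
s = 4.1×10⁻⁸ mol L⁻¹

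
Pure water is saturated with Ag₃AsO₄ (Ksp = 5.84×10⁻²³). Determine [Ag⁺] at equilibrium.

Ag₃AsO₄(s) ⇌ 3 Ag⁺(aq) + AsO₄³⁻(aq)
If s mol/L of Ag₃AsO₄ dissolves, [Ag⁺] = 3s and [AsO₄³⁻] = s.
Ksp = [Ag⁺]^3[AsO₄³⁻] = (3s)^3 · s = 27s^4 = 5.84×10⁻²³
s = 1.21×10⁻⁶ mol/L
[Ag⁺] = 3s = 3.64×10⁻⁶ mol/L

3.64×10⁻⁶ M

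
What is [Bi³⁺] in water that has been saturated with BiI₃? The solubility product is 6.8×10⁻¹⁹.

1.3×10⁻⁵ M

BiI₃(s) ⇌ Bi³⁺(aq) + 3 I⁻(aq)
If s mol/L of BiI₃ dissolves, [Bi³⁺] = s and [I⁻] = 3s.
Ksp = [Bi³⁺][I⁻]^3 = s · (3s)^3 = 27s^4 = 6.8×10⁻¹⁹
s = 1.3×10⁻⁵ M
[Bi³⁺] = s = 1.3×10⁻⁵ M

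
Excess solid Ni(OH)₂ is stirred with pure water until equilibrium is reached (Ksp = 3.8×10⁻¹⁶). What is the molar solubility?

4.6×10⁻⁶ M

Ni(OH)₂(s) ⇌ Ni²⁺(aq) + 2 OH⁻(aq)
With molar solubility s: [Ni²⁺] = s, [OH⁻] = 2s.
Ksp = [Ni²⁺][OH⁻]^2 = s · (2s)^2 = 4s^3
4s^3 = 3.8×10⁻¹⁶  ⇒  s^3 = 9.5×10⁻¹⁷
s = (9.5×10⁻¹⁷)^(1/3) = 4.6×10⁻⁶ mol/L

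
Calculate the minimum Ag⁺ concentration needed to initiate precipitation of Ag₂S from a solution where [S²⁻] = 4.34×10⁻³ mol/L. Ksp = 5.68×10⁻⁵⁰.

The threshold for precipitation is Q = Ksp.
Ag₂S(s) ⇌ 2 Ag⁺(aq) + S²⁻(aq)
Ksp = [Ag⁺]^2[S²⁻] = [Ag⁺]^2(4.34×10⁻³)
[Ag⁺]^2 = 5.68×10⁻⁵⁰ / (4.34×10⁻³) = 1.31×10⁻⁴⁷
[Ag⁺] = 3.62×10⁻²⁴ mol/L

3.62×10⁻²⁴ M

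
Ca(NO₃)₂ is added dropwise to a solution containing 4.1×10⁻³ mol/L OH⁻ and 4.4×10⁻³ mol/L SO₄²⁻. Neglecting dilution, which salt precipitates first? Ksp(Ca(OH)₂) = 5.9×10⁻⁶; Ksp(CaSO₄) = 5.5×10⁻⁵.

CaSO₄

A salt starts to precipitate once the ion product Q reaches its Ksp.
For Ca(OH)₂: [Ca²⁺] = (Ksp/[OH⁻]^2) = 0.35 mol/L
For CaSO₄: [Ca²⁺] = (Ksp/[SO₄²⁻]) = 1.3×10⁻² mol/L
Since CaSO₄ needs less Ca²⁺ to reach saturation, it precipitates first.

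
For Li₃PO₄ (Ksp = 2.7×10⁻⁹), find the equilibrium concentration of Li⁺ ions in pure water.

9.5×10⁻³ M

Li₃PO₄(s) ⇌ 3 Li⁺(aq) + PO₄³⁻(aq)
For each mole of Li₃PO₄ that dissolves per liter, [Li⁺] = 3s and [PO₄³⁻] = s; let s denote this solubility.
Ksp = [Li⁺]^3[PO₄³⁻] = (3s)^3 · s = 27s^4 = 2.7×10⁻⁹
s = 3.2×10⁻³ mol L⁻¹
[Li⁺] = 3s = 9.5×10⁻³ mol L⁻¹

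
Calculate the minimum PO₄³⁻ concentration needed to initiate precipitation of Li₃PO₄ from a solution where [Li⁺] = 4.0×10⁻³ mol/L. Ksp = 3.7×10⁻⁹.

5.8×10⁻² M

Precipitation begins when Q = Ksp.
Li₃PO₄(s) ⇌ 3 Li⁺(aq) + PO₄³⁻(aq)
Ksp = [Li⁺]^3[PO₄³⁻] = [PO₄³⁻](4.0×10⁻³)^3
[PO₄³⁻] = 3.7×10⁻⁹ / (4.0×10⁻³)^3 = 5.8×10⁻²
[PO₄³⁻] = 5.8×10⁻² mol/L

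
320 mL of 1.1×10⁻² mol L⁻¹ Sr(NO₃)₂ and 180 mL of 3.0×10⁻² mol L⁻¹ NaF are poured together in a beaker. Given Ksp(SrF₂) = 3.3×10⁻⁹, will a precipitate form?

Yes

Total volume after mixing = 320 + 180 = 500 mL.
[Sr²⁺] = (1.1×10⁻²)(320)/500 = 7.0×10⁻³ mol L⁻¹
[F⁻] = (3.0×10⁻²)(180)/500 = 1.1×10⁻² mol L⁻¹
Q = [Sr²⁺][F⁻]^2 = 8.2×10⁻⁷
Q = 8.2×10⁻⁷ > Ksp = 3.3×10⁻⁹, so the solution is supersaturated and SrF₂ precipitates.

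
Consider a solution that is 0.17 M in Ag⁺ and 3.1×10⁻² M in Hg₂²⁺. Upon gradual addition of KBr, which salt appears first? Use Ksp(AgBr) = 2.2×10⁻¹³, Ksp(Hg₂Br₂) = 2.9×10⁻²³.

A salt starts to precipitate once the ion product Q reaches its Ksp.
For AgBr: [Br⁻] = (Ksp/[Ag⁺]) = 1.3×10⁻¹² M
For Hg₂Br₂: [Br⁻] = (Ksp/[Hg₂²⁺])^(1/2) = 3.1×10⁻¹¹ M
Since AgBr needs less Br⁻ to reach saturation, it precipitates first.

AgBr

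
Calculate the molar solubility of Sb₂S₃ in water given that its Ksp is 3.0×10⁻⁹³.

1.2×10⁻¹⁹ M

Sb₂S₃(s) ⇌ 2 Sb³⁺(aq) + 3 S²⁻(aq)
For each mole of Sb₂S₃ that dissolves per liter, [Sb³⁺] = 2s and [S²⁻] = 3s; let s denote this solubility.
Ksp = [Sb³⁺]^2[S²⁻]^3 = (2s)^2 · (3s)^3 = 108s^5
108s^5 = 3.0×10⁻⁹³  ⇒  s^5 = 2.8×10⁻⁹⁵
Taking the 5th root, s = 1.2×10⁻¹⁹ mol/L.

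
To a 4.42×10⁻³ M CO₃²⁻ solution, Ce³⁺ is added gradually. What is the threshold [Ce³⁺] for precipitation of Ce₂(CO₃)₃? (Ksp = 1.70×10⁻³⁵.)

A salt starts to precipitate once the ion product Q reaches its Ksp.
Ce₂(CO₃)₃(s) ⇌ 2 Ce³⁺(aq) + 3 CO₃²⁻(aq)
Ksp = [Ce³⁺]^2[CO₃²⁻]^3 = [Ce³⁺]^2(4.42×10⁻³)^3
[Ce³⁺]^2 = 1.70×10⁻³⁵ / (4.42×10⁻³)^3 = 1.97×10⁻²⁸
[Ce³⁺] = 1.40×10⁻¹⁴ M

1.40×10⁻¹⁴ M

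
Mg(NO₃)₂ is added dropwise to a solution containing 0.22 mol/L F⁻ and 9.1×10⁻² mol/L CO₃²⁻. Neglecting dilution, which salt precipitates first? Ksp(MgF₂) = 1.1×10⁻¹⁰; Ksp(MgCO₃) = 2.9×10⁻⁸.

MgF₂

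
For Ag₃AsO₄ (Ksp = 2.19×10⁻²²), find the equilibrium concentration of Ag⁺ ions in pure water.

Ag₃AsO₄(s) ⇌ 3 Ag⁺(aq) + AsO₄³⁻(aq)
With molar solubility s: [Ag⁺] = 3s, [AsO₄³⁻] = s.
Ksp = [Ag⁺]^3[AsO₄³⁻] = (3s)^3 · s = 27s^4 = 2.19×10⁻²²
s = 1.69×10⁻⁶ M
[Ag⁺] = 3s = 5.06×10⁻⁶ M

5.06×10⁻⁶ M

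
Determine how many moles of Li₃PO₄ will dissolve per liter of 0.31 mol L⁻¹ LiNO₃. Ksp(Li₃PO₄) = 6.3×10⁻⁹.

Li₃PO₄(s) ⇌ 3 Li⁺(aq) + PO₄³⁻(aq)
Li⁺ is already present at 0.31 mol L⁻¹. If s mol/L of Li₃PO₄ dissolves, [PO₄³⁻] = s while [Li⁺] ≈ 0.31 mol L⁻¹.
Ksp = [Li⁺]^3[PO₄³⁻] = (0.31)^3s
s = 6.3×10⁻⁹ / (0.31)^3 = 2.1×10⁻⁷
s = 2.1×10⁻⁷ mol L⁻¹

2.1×10⁻⁷ M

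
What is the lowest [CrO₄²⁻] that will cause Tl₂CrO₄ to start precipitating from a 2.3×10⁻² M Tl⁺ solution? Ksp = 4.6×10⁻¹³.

A salt starts to precipitate once the ion product Q reaches its Ksp.
Tl₂CrO₄(s) ⇌ 2 Tl⁺(aq) + CrO₄²⁻(aq)
Ksp = [Tl⁺]^2[CrO₄²⁻] = [CrO₄²⁻](2.3×10⁻²)^2
[CrO₄²⁻] = 4.6×10⁻¹³ / (2.3×10⁻²)^2 = 8.7×10⁻¹⁰
[CrO₄²⁻] = 8.7×10⁻¹⁰ M

8.7×10⁻¹⁰ M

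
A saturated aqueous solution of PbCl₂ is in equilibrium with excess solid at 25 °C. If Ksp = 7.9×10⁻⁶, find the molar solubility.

1.3×10⁻² M

PbCl₂(s) ⇌ Pb²⁺(aq) + 2 Cl⁻(aq)
If s mol/L of PbCl₂ dissolves, [Pb²⁺] = s and [Cl⁻] = 2s.
Ksp = [Pb²⁺][Cl⁻]^2 = s · (2s)^2 = 4s^3
4s^3 = 7.9×10⁻⁶  ⇒  s^3 = 2.0×10⁻⁶
s = 1.3×10⁻² M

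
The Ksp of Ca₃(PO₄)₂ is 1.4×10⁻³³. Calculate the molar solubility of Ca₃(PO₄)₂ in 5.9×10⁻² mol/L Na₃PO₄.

2.5×10⁻¹¹ M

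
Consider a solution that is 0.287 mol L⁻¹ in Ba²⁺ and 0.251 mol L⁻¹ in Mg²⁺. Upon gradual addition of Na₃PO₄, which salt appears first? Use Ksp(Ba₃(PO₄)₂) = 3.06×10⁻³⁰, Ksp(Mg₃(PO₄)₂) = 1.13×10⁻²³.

Precipitation begins when Q = Ksp.
For Ba₃(PO₄)₂: [PO₄³⁻] = (Ksp/[Ba²⁺]^3)^(1/2) = 1.14×10⁻¹⁴ mol L⁻¹
For Mg₃(PO₄)₂: [PO₄³⁻] = (Ksp/[Mg²⁺]^3)^(1/2) = 2.67×10⁻¹¹ mol L⁻¹
Since Ba₃(PO₄)₂ needs less PO₄³⁻ to reach saturation, it precipitates first.

Ba₃(PO₄)₂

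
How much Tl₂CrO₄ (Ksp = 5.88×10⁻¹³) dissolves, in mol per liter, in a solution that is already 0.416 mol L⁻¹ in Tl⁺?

3.40×10⁻¹² M

Tl₂CrO₄(s) ⇌ 2 Tl⁺(aq) + CrO₄²⁻(aq)
The solution already contains Tl⁺ at 0.416 mol L⁻¹. Let s be the molar solubility of Tl₂CrO₄.
[Tl⁺] ≈ 0.416 mol L⁻¹ (common ion dominates); [CrO₄²⁻] = s.
Ksp = [Tl⁺]^2[CrO₄²⁻] = (0.416)^2s
s = 5.88×10⁻¹³ / (0.416)^2 = 3.40×10⁻¹²
s = 3.40×10⁻¹² mol L⁻¹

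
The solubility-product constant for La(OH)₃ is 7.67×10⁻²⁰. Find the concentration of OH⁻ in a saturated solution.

2.19×10⁻⁵ M

La(OH)₃(s) ⇌ La³⁺(aq) + 3 OH⁻(aq)
Let s be the molar solubility. Then [La³⁺] = s and [OH⁻] = 3s.
Ksp = [La³⁺][OH⁻]^3 = s · (3s)^3 = 27s^4 = 7.67×10⁻²⁰
s = 7.30×10⁻⁶ mol L⁻¹
[OH⁻] = 3s = 2.19×10⁻⁵ mol L⁻¹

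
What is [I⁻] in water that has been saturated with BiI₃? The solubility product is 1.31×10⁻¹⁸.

4.45×10⁻⁵ M

BiI₃(s) ⇌ Bi³⁺(aq) + 3 I⁻(aq)
With molar solubility s: [Bi³⁺] = s, [I⁻] = 3s.
Ksp = [Bi³⁺][I⁻]^3 = s · (3s)^3 = 27s^4 = 1.31×10⁻¹⁸
s = 1.48×10⁻⁵ mol/L
[I⁻] = 3s = 4.45×10⁻⁵ mol/L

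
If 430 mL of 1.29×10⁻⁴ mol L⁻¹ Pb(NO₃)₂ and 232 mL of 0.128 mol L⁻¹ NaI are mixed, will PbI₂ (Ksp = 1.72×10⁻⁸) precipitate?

Yes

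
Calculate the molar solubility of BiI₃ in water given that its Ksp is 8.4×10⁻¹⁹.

1.3×10⁻⁵ M

BiI₃(s) ⇌ Bi³⁺(aq) + 3 I⁻(aq)
For each mole of BiI₃ that dissolves per liter, [Bi³⁺] = s and [I⁻] = 3s; let s denote this solubility.
Ksp = [Bi³⁺][I⁻]^3 = s · (3s)^3 = 27s^4
27s^4 = 8.4×10⁻¹⁹  ⇒  s^4 = 3.1×10⁻²⁰
s = 1.3×10⁻⁵ mol/L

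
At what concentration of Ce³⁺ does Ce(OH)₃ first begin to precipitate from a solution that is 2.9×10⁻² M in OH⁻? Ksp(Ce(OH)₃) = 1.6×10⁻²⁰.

A salt starts to precipitate once the ion product Q reaches its Ksp.
Ce(OH)₃(s) ⇌ Ce³⁺(aq) + 3 OH⁻(aq)
Ksp = [Ce³⁺][OH⁻]^3 = [Ce³⁺](2.9×10⁻²)^3
[Ce³⁺] = 1.6×10⁻²⁰ / (2.9×10⁻²)^3 = 6.6×10⁻¹⁶
[Ce³⁺] = 6.6×10⁻¹⁶ M

6.6×10⁻¹⁶ M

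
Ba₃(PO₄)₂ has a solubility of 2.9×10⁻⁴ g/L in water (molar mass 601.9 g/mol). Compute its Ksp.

Convert to molarity: s = 2.9×10⁻⁴ / 601.9 = 4.818×10⁻⁷ mol/L
Ba₃(PO₄)₂(s) ⇌ 3 Ba²⁺(aq) + 2 PO₄³⁻(aq)
Call the molar solubility s, so that [Ba²⁺] = 3s and [PO₄³⁻] = 2s.
Ksp = [Ba²⁺]^3[PO₄³⁻]^2 = (3s)^3 · (2s)^2 = 108s^5
Ksp = 108 × (4.818×10⁻⁷)^5 = 2.8×10⁻³⁰

Ksp = 2.8×10⁻³⁰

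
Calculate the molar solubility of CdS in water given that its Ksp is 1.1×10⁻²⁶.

1.0×10⁻¹³ M

CdS(s) ⇌ Cd²⁺(aq) + S²⁻(aq)
Call the molar solubility s, so that [Cd²⁺] = s and [S²⁻] = s.
Ksp = [Cd²⁺][S²⁻] = s · s = s^2
s^2 = 1.1×10⁻²⁶
Taking the 2nd root, s = 1.0×10⁻¹³ mol L⁻¹.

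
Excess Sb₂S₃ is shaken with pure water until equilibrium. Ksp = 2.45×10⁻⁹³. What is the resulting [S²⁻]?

3.53×10⁻¹⁹ M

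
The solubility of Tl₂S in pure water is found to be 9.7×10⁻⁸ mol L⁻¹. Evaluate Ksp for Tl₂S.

Ksp = 3.7×10⁻²¹

Tl₂S(s) ⇌ 2 Tl⁺(aq) + S²⁻(aq)
Call the molar solubility s, so that [Tl⁺] = 2s and [S²⁻] = s.
Ksp = [Tl⁺]^2[S²⁻] = (2s)^2 · s = 4s^3
Ksp = 4 × (9.7×10⁻⁸)^3 = 3.7×10⁻²¹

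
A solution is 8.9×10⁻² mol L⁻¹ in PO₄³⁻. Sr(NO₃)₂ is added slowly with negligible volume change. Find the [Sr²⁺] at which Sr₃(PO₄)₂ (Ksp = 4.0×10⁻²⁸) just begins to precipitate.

3.7×10⁻⁹ M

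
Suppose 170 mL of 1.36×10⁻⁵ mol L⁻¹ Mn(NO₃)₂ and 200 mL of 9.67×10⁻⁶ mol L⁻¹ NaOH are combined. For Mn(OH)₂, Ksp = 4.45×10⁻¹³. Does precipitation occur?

No

After mixing, V = 170 mL + 200 mL = 370 mL.
[Mn²⁺] = (1.36×10⁻⁵)(170)/370 = 6.25×10⁻⁶ mol L⁻¹
[OH⁻] = (9.67×10⁻⁶)(200)/370 = 5.23×10⁻⁶ mol L⁻¹
Q = [Mn²⁺][OH⁻]^2 = 1.71×10⁻¹⁶
Since Q (1.71×10⁻¹⁶) is less than Ksp (4.45×10⁻¹³), no Mn(OH)₂ precipitates.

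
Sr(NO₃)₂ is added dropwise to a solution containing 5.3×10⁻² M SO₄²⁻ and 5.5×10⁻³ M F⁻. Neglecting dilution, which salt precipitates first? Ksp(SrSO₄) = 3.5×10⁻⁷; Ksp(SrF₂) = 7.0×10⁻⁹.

Precipitation of each salt begins when its ion product equals Ksp.
For SrSO₄: [Sr²⁺] = (Ksp/[SO₄²⁻]) = 6.6×10⁻⁶ M
For SrF₂: [Sr²⁺] = (Ksp/[F⁻]^2) = 2.3×10⁻⁴ M
The smaller threshold [Sr²⁺] is reached first, so SrSO₄ precipitates first.

SrSO₄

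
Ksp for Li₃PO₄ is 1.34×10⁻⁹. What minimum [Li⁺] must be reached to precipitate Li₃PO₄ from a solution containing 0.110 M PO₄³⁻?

2.30×10⁻³ M

Each salt precipitates once Q = Ksp for that salt.
Li₃PO₄(s) ⇌ 3 Li⁺(aq) + PO₄³⁻(aq)
Ksp = [Li⁺]^3[PO₄³⁻] = [Li⁺]^3(0.110)
[Li⁺]^3 = 1.34×10⁻⁹ / (0.110) = 1.22×10⁻⁸
[Li⁺] = 2.30×10⁻³ M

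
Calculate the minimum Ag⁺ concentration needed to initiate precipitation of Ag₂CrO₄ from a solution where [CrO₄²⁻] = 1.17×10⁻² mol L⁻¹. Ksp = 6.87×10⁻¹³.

7.66×10⁻⁶ M

Each salt precipitates once Q = Ksp for that salt.
Ag₂CrO₄(s) ⇌ 2 Ag⁺(aq) + CrO₄²⁻(aq)
Ksp = [Ag⁺]^2[CrO₄²⁻] = [Ag⁺]^2(1.17×10⁻²)
[Ag⁺]^2 = 6.87×10⁻¹³ / (1.17×10⁻²) = 5.87×10⁻¹¹
[Ag⁺] = 7.66×10⁻⁶ mol L⁻¹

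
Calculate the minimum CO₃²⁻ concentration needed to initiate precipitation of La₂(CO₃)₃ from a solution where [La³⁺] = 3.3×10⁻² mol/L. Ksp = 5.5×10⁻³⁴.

8.0×10⁻¹¹ M

Precipitation begins when Q = Ksp.
La₂(CO₃)₃(s) ⇌ 2 La³⁺(aq) + 3 CO₃²⁻(aq)
Ksp = [La³⁺]^2[CO₃²⁻]^3 = [CO₃²⁻]^3(3.3×10⁻²)^2
[CO₃²⁻]^3 = 5.5×10⁻³⁴ / (3.3×10⁻²)^2 = 5.1×10⁻³¹
[CO₃²⁻] = 8.0×10⁻¹¹ mol/L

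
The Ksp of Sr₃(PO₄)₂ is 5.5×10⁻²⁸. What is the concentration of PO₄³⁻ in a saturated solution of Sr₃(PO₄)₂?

2.8×10⁻⁶ M

Sr₃(PO₄)₂(s) ⇌ 3 Sr²⁺(aq) + 2 PO₄³⁻(aq)
With molar solubility s: [Sr²⁺] = 3s, [PO₄³⁻] = 2s.
Ksp = [Sr²⁺]^3[PO₄³⁻]^2 = (3s)^3 · (2s)^2 = 108s^5 = 5.5×10⁻²⁸
s = 1.4×10⁻⁶ M
[PO₄³⁻] = 2s = 2.8×10⁻⁶ M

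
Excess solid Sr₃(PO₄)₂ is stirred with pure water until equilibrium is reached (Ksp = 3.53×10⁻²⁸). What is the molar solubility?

1.27×10⁻⁶ M

Sr₃(PO₄)₂(s) ⇌ 3 Sr²⁺(aq) + 2 PO₄³⁻(aq)
Call the molar solubility s, so that [Sr²⁺] = 3s and [PO₄³⁻] = 2s.
Ksp = [Sr²⁺]^3[PO₄³⁻]^2 = (3s)^3 · (2s)^2 = 108s^5
108s^5 = 3.53×10⁻²⁸  ⇒  s^5 = 3.27×10⁻³⁰
s = (3.27×10⁻³⁰)^(1/5) = 1.27×10⁻⁶ mol/L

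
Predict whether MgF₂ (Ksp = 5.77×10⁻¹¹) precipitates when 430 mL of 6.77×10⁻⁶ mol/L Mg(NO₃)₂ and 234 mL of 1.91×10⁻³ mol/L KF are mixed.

No

After mixing, V = 430 mL + 234 mL = 664 mL.
[Mg²⁺] = (6.77×10⁻⁶)(430)/664 = 4.38×10⁻⁶ mol/L
[F⁻] = (1.91×10⁻³)(234)/664 = 6.73×10⁻⁴ mol/L
Q = [Mg²⁺][F⁻]^2 = 1.99×10⁻¹²
Q < Ksp (1.99×10⁻¹² vs 5.77×10⁻¹¹); the solution remains unsaturated and no precipitate forms.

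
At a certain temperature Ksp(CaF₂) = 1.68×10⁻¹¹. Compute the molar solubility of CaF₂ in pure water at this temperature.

CaF₂(s) ⇌ Ca²⁺(aq) + 2 F⁻(aq)
With molar solubility s: [Ca²⁺] = s, [F⁻] = 2s.
Ksp = [Ca²⁺][F⁻]^2 = s · (2s)^2 = 4s^3
4s^3 = 1.68×10⁻¹¹  ⇒  s^3 = 4.20×10⁻¹²
s = 1.61×10⁻⁴ mol L⁻¹

1.61×10⁻⁴ M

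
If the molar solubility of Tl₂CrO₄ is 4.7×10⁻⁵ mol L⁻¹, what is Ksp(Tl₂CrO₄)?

Ksp = 4.2×10⁻¹³

Tl₂CrO₄(s) ⇌ 2 Tl⁺(aq) + CrO₄²⁻(aq)
For each mole of Tl₂CrO₄ that dissolves per liter, [Tl⁺] = 2s and [CrO₄²⁻] = s; let s denote this solubility.
Ksp = [Tl⁺]^2[CrO₄²⁻] = (2s)^2 · s = 4s^3
Ksp = 4 × (4.7×10⁻⁵)^3 = 4.2×10⁻¹³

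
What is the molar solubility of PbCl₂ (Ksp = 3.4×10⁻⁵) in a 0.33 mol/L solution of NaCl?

PbCl₂(s) ⇌ Pb²⁺(aq) + 2 Cl⁻(aq)
The solution already contains Cl⁻ at 0.33 mol/L. Let s be the molar solubility of PbCl₂.
[Cl⁻] ≈ 0.33 mol/L (common ion dominates); [Pb²⁺] = s.
Ksp = [Pb²⁺][Cl⁻]^2 = s(0.33)^2
s = 3.4×10⁻⁵ / (0.33)^2 = 3.1×10⁻⁴
s = 3.1×10⁻⁴ mol/L

3.1×10⁻⁴ M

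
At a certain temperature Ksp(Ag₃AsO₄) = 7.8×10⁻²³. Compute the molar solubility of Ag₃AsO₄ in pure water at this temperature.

1.3×10⁻⁶ M

Ag₃AsO₄(s) ⇌ 3 Ag⁺(aq) + AsO₄³⁻(aq)
Call the molar solubility s, so that [Ag⁺] = 3s and [AsO₄³⁻] = s.
Ksp = [Ag⁺]^3[AsO₄³⁻] = (3s)^3 · s = 27s^4
27s^4 = 7.8×10⁻²³  ⇒  s^4 = 2.9×10⁻²⁴
s = (2.9×10⁻²⁴)^(1/4) = 1.3×10⁻⁶ M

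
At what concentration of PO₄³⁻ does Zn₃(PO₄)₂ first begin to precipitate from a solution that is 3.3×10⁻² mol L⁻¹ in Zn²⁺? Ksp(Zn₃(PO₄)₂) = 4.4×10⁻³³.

1.1×10⁻¹⁴ M

Precipitation of each salt begins when its ion product equals Ksp.
Zn₃(PO₄)₂(s) ⇌ 3 Zn²⁺(aq) + 2 PO₄³⁻(aq)
Ksp = [Zn²⁺]^3[PO₄³⁻]^2 = [PO₄³⁻]^2(3.3×10⁻²)^3
[PO₄³⁻]^2 = 4.4×10⁻³³ / (3.3×10⁻²)^3 = 1.2×10⁻²⁸
[PO₄³⁻] = 1.1×10⁻¹⁴ mol L⁻¹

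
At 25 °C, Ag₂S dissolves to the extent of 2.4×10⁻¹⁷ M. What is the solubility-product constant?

Ksp = 5.5×10⁻⁵⁰

Ag₂S(s) ⇌ 2 Ag⁺(aq) + S²⁻(aq)
If s mol/L of Ag₂S dissolves, [Ag⁺] = 2s and [S²⁻] = s.
Ksp = [Ag⁺]^2[S²⁻] = (2s)^2 · s = 4s^3
Ksp = 4 × (2.4×10⁻¹⁷)^3 = 5.5×10⁻⁵⁰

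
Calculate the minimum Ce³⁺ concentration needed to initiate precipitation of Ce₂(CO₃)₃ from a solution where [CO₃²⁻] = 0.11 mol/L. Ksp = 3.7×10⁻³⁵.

Each salt precipitates once Q = Ksp for that salt.
Ce₂(CO₃)₃(s) ⇌ 2 Ce³⁺(aq) + 3 CO₃²⁻(aq)
Ksp = [Ce³⁺]^2[CO₃²⁻]^3 = [Ce³⁺]^2(0.11)^3
[Ce³⁺]^2 = 3.7×10⁻³⁵ / (0.11)^3 = 2.8×10⁻³²
[Ce³⁺] = 1.7×10⁻¹⁶ mol/L

1.7×10⁻¹⁶ M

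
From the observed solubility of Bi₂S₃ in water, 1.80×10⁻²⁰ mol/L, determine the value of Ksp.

Ksp = 2.04×10⁻⁹⁷

Bi₂S₃(s) ⇌ 2 Bi³⁺(aq) + 3 S²⁻(aq)
With molar solubility s: [Bi³⁺] = 2s, [S²⁻] = 3s.
Ksp = [Bi³⁺]^2[S²⁻]^3 = (2s)^2 · (3s)^3 = 108s^5
Ksp = 108 × (1.80×10⁻²⁰)^5 = 2.04×10⁻⁹⁷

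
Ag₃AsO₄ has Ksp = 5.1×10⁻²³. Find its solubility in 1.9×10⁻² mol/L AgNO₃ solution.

7.4×10⁻¹⁸ M

Ag₃AsO₄(s) ⇌ 3 Ag⁺(aq) + AsO₄³⁻(aq)
Let s be the solubility of Ag₃AsO₄ here. The common ion gives [Ag⁺] ≈ 1.9×10⁻² mol/L, and [AsO₄³⁻] = s.
Ksp = [Ag⁺]^3[AsO₄³⁻] = (1.9×10⁻²)^3s
s = 5.1×10⁻²³ / (1.9×10⁻²)^3 = 7.4×10⁻¹⁸
s = 7.4×10⁻¹⁸ mol/L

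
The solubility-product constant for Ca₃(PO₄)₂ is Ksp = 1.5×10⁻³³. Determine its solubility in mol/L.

1.1×10⁻⁷ M

Ca₃(PO₄)₂(s) ⇌ 3 Ca²⁺(aq) + 2 PO₄³⁻(aq)
With molar solubility s: [Ca²⁺] = 3s, [PO₄³⁻] = 2s.
Ksp = [Ca²⁺]^3[PO₄³⁻]^2 = (3s)^3 · (2s)^2 = 108s^5
108s^5 = 1.5×10⁻³³  ⇒  s^5 = 1.4×10⁻³⁵
s = 1.1×10⁻⁷ mol L⁻¹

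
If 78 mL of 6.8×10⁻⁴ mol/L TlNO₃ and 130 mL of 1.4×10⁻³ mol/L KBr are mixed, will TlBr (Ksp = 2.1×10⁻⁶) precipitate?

Total volume after mixing = 78 + 130 = 208 mL.
[Tl⁺] = (6.8×10⁻⁴)(78)/208 = 2.6×10⁻⁴ mol/L
[Br⁻] = (1.4×10⁻³)(130)/208 = 8.8×10⁻⁴ mol/L
Q = [Tl⁺][Br⁻] = 2.2×10⁻⁷
Q < Ksp (2.2×10⁻⁷ vs 2.1×10⁻⁶); the solution remains unsaturated and no precipitate forms.

No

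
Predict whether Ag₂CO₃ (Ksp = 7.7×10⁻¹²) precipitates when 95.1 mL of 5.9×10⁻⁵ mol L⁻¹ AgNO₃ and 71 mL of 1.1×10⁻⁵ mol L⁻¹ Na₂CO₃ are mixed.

Total volume after mixing = 95.1 + 71 = 166.1 mL.
[Ag⁺] = (5.9×10⁻⁵)(95.1)/166.1 = 3.4×10⁻⁵ mol L⁻¹
[CO₃²⁻] = (1.1×10⁻⁵)(71)/166.1 = 4.7×10⁻⁶ mol L⁻¹
Q = [Ag⁺]^2[CO₃²⁻] = 5.4×10⁻¹⁵
Q < Ksp (5.4×10⁻¹⁵ vs 7.7×10⁻¹²); the solution remains unsaturated and no precipitate forms.

No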